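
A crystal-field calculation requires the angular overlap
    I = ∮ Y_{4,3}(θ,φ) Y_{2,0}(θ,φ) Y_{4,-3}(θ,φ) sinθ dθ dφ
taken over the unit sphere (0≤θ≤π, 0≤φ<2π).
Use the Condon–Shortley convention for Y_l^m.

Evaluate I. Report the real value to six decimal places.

0.057344

Rules hold: Σm=0, L=10 even, 2≤4≤6.
N = 9·5·9 = 405
Δ = 2!·6!·2!/11! = 1/13860
Racah Σ t=0..2: t=0:+1/192 t=1:−1/36 t=2:+1/192 = -5/288
⇒ 3j(4 2 4; 0 0 0)² = 20/693, sgn -1
Racah Σ t=0..1: t=0:+1/480 t=1:−1/720 = 1/1440
⇒ 3j(4 2 4; 3 0 -3)² = 7/1980, sgn -1
4πI² = N·(3j₀)²·(3jₘ)² = 5/121
I = +1·√(0.0413223/4π) = 0.05734392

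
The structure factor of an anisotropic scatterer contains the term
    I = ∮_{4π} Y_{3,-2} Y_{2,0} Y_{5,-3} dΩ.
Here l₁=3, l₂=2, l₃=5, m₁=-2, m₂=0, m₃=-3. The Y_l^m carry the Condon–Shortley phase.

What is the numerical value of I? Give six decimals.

0.000000

Σmᵢ = -5 ≠ 0, so the φ-integral vanishes; I = 0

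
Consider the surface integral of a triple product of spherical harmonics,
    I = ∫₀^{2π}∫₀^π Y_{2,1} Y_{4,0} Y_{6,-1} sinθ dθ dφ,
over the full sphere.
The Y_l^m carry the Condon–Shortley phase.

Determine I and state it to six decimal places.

-0.210395

Rules hold: Σm=0, L=12 even, 2≤6≤6.
N = 5·9·13 = 585
Δ = 0!·4!·8!/13! = 1/6435
Racah Σ t=0..0: t=0:+1/2304 = 1/2304
⇒ 3j(2 4 6; 0 0 0)² = 5/143, sgn +1
Racah Σ t=0..0: t=0:+1/3456 = 1/3456
⇒ 3j(2 4 6; 1 0 -1)² = 35/1287, sgn -1
4πI² = N·(3j₀)²·(3jₘ)² = 875/1573
I = -1·√(0.556262/4π) = -0.21039467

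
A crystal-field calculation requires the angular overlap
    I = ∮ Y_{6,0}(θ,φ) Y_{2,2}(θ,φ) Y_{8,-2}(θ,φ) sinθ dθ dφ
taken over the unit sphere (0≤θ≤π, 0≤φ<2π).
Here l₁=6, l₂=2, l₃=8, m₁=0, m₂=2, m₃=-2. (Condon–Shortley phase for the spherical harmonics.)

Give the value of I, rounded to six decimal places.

Checks pass: Σm=0; 16 even; l₃=8∈[4,8].
(2·6+1)(2·2+1)(2·8+1) = 1105
Δ: 0! 12! 4! / 17! → 1/30940
sum: t=0:+1/2073600 = 1/2073600
3j²(6 2 8; 0 0 0) = Δ·Π!·Σ² = 28/1105  (sign +1)
sum: t=0:+1/12441600 = 1/12441600
3j²(6 2 8; 0 2 -2) = Δ·Π!·Σ² = 3/442  (sign +1)
combine: 4πI² = 1105·28/1105·3/442 = 42/221
take √, sign +1: I = 0.12297691

0.122977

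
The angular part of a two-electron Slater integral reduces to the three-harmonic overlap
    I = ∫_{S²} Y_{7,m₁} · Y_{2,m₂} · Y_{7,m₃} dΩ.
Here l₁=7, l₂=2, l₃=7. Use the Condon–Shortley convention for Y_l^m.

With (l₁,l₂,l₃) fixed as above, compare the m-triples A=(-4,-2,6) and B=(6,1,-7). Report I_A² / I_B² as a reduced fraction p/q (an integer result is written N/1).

l's match ⇒ only the (l;m) 3-j factors differ between A and B.
A: triangle coeff Δ(7,2,7) = 1/185640; Σ_t [0,0]: t=0:+1/159667200 = 1/159667200; (3j)²=9/1190 [(7 2 7; -4 -2 6)], sign=-1
B: triangle coeff Δ(7,2,7) = 1/185640; Σ_t [1,1]: t=1:−1/958003200 = -1/958003200; (3j)²=13/680 [(7 2 7; 6 1 -7)], sign=-1
I_A²/I_B² = (9/1190)/(13/680) = 36/91

36/91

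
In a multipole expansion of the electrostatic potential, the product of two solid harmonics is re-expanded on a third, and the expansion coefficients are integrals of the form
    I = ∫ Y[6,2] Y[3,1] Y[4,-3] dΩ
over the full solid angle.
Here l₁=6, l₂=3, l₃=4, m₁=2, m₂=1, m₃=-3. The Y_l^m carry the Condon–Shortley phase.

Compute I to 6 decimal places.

0.000000

l₁+l₂+l₃=13 is odd: 3j(l;000)=0 ⇒ I=0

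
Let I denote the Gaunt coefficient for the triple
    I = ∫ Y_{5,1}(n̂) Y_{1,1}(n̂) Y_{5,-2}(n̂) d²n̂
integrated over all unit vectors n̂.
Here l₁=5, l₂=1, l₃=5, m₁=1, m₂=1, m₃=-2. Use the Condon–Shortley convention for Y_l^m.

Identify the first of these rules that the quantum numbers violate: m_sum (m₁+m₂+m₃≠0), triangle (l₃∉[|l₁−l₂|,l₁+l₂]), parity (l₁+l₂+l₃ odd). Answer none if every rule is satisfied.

m₁+m₂+m₃ = 1 + 1 − 2 = 0  ✓
triangle: |5−1|=4 ≤ l₃=5 ≤ 5+1=6  ✓
parity: l₁+l₂+l₃ = 11 is odd  ✗

parity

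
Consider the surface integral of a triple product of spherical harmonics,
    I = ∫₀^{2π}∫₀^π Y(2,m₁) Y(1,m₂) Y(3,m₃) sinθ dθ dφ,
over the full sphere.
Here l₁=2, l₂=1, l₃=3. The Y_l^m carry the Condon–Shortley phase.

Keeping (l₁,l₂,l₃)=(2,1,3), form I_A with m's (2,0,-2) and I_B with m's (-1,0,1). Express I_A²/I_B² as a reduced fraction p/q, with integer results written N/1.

Same 2,1,3: normalisation and zero-m 3j drop out of the ratio.
A: Δ: 0! 4! 2! / 7! → 1/105; sum: t=0:+1/24 = 1/24; 3j²(2 1 3; 2 0 -2) = Δ·Π!·Σ² = 1/21  (sign -1)
B: Δ: 0! 4! 2! / 7! → 1/105; sum: t=0:+1/6 = 1/6; 3j²(2 1 3; -1 0 1) = Δ·Π!·Σ² = 8/105  (sign +1)
I_A²/I_B² = (1/21)/(8/105) = 5/8

5/8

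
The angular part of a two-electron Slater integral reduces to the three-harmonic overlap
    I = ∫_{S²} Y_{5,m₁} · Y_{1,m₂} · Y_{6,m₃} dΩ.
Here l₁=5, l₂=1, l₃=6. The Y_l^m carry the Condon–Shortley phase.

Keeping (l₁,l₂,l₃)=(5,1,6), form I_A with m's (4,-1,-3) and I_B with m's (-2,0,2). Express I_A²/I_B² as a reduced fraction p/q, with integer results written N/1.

Same 5,1,6: normalisation and zero-m 3j drop out of the ratio.
A: Δ: 0! 10! 2! / 13! → 1/858; sum: t=0:+1/725760 = 1/725760; 3j²(5 1 6; 4 -1 -3) = Δ·Π!·Σ² = 1/286  (sign -1)
B: Δ: 0! 10! 2! / 13! → 1/858; sum: t=0:+1/30240 = 1/30240; 3j²(5 1 6; -2 0 2) = Δ·Π!·Σ² = 16/429  (sign +1)
I_A²/I_B² = (1/286)/(16/429) = 3/32

3/32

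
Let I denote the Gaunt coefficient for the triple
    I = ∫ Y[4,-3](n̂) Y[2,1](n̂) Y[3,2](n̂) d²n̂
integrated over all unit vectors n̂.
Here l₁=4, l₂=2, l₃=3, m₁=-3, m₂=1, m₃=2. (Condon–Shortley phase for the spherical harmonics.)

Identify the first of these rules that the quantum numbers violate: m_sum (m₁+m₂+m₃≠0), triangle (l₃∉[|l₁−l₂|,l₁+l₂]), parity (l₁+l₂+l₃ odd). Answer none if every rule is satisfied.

azimuthal sum: -3 + 1 + 2 = 0  ✓
2 ≤ 3 ≤ 6 (triangle on l)  ✓
L = 4 + 2 + 3 = 9 (odd)  ✗

parity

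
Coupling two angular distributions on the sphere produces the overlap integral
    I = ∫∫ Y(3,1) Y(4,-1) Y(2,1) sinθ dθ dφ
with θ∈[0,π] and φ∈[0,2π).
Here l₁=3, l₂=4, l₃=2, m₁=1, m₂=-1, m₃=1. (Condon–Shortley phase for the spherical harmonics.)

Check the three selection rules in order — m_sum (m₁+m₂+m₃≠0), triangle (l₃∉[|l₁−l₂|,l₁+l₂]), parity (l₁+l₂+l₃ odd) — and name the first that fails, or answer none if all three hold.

Σmᵢ = 1  ✗
l₃∈[|l₁−l₂|,l₁+l₂]=[1,7], have l₃=2
Σlᵢ = 9 ⇒ odd

m_sum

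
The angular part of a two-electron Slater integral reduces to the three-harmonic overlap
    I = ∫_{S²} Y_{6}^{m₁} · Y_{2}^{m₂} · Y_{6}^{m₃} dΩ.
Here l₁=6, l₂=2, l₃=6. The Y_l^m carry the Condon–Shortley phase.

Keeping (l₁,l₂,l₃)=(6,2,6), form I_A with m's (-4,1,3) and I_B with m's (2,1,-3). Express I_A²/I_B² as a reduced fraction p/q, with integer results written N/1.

49/30

Shared (l₁,l₂,l₃)=(6,2,6): N and (l;000)² cancel in I_A²/I_B².
A: Δ = 2!·10!·2!/15! = 1/90090; Racah Σ t=1..2: t=1:−1/725760 t=2:+1/161280 = 1/207360; ⇒ 3j(6 2 6; -4 1 3)² = 7/286, sgn -1
B: Δ = 2!·10!·2!/15! = 1/90090; Racah Σ t=1..2: t=1:−1/60480 t=2:+1/161280 = -1/96768; ⇒ 3j(6 2 6; 2 1 -3)² = 15/1001, sgn +1
I_A²/I_B² = (7/286)/(15/1001) = 49/30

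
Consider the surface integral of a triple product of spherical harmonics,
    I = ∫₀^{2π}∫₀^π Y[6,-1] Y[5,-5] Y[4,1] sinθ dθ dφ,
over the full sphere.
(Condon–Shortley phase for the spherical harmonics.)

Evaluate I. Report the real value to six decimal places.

-1 − 5 + 1 = -5 ≠ 0: azimuthal integral kills it; I = 0

0.000000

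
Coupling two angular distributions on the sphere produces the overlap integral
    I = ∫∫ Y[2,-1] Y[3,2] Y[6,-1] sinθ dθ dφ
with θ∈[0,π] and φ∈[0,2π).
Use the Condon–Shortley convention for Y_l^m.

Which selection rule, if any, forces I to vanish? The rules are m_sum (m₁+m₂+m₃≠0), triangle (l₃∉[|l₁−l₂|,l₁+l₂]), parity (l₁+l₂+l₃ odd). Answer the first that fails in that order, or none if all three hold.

Σmᵢ = 0  ✓
l₃∈[|l₁−l₂|,l₁+l₂]=[1,5], have l₃=6  ✗
Σlᵢ = 11 ⇒ odd

triangle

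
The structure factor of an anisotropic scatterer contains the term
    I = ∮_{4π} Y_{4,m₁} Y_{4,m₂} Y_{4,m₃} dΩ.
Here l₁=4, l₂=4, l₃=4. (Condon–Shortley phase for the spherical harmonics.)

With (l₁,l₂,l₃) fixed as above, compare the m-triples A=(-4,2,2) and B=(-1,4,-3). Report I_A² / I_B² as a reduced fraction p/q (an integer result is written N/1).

9/7

l's match ⇒ only the (l;m) 3-j factors differ between A and B.
A: triangle coeff Δ(4,4,4) = 1/450450; Σ_t [4,4]: t=4:+1/2304 = 1/2304; (3j)²=5/143 [(4 4 4; -4 2 2)], sign=+1
B: triangle coeff Δ(4,4,4) = 1/450450; Σ_t [4,4]: t=4:+1/3456 = 1/3456; (3j)²=35/1287 [(4 4 4; -1 4 -3)], sign=-1
I_A²/I_B² = (5/143)/(35/1287) = 9/7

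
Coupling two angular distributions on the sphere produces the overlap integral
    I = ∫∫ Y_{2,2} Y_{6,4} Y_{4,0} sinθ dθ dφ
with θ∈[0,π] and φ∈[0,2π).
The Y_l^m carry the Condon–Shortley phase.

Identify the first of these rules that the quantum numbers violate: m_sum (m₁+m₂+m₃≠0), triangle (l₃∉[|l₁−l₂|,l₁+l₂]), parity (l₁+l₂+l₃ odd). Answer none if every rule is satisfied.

m_sum

azimuthal sum: 2 + 4 + 0 = 6  ✗
4 ≤ 4 ≤ 8 (triangle on l)
L = 2 + 6 + 4 = 12 (even)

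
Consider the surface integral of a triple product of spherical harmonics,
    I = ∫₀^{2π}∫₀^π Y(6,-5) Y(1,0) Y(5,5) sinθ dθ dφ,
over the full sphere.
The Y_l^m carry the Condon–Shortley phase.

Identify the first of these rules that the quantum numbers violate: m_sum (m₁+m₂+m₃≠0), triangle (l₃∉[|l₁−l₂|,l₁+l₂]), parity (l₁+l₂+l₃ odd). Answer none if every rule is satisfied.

none

m₁+m₂+m₃ = -5 + 0 + 5 = 0  ✓
triangle: |6−1|=5 ≤ l₃=5 ≤ 6+1=7  ✓
parity: l₁+l₂+l₃ = 12 is even  ✓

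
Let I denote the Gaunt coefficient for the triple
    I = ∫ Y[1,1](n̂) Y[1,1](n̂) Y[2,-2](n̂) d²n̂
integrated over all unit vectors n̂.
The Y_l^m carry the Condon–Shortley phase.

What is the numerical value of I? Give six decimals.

Rules hold: Σm=0, L=4 even, 0≤2≤2.
N = 3·3·5 = 45
Δ = 0!·2!·2!/5! = 1/30
Racah Σ t=0..0: t=0:+1/1 = 1/1
⇒ 3j(1 1 2; 0 0 0)² = 2/15, sgn +1
Racah Σ t=0..0: t=0:+1/4 = 1/4
⇒ 3j(1 1 2; 1 1 -2)² = 1/5, sgn +1
4πI² = N·(3j₀)²·(3jₘ)² = 6/5
I = +1·√(1.2/4π) = 0.30901936

0.309019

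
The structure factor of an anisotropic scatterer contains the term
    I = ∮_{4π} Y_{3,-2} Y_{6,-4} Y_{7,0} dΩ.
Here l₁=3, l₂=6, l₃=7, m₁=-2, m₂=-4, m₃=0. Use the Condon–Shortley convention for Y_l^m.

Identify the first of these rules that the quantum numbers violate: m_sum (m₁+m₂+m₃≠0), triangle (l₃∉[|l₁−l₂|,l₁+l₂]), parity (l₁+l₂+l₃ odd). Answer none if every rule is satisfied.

Σmᵢ = -6  ✗
l₃∈[|l₁−l₂|,l₁+l₂]=[3,9], have l₃=7
Σlᵢ = 16 ⇒ even

m_sum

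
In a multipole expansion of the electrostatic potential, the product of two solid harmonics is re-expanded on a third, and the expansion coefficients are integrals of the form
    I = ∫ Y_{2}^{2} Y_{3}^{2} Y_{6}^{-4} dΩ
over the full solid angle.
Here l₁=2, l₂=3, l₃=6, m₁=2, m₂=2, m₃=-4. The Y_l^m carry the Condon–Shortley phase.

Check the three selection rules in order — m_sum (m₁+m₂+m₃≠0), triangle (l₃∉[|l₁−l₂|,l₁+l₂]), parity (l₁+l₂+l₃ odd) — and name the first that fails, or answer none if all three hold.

azimuthal sum: 2 + 2 − 4 = 0  ✓
1 ≤ 6 ≤ 5 (triangle on l)  ✗
L = 2 + 3 + 6 = 11 (odd)

triangle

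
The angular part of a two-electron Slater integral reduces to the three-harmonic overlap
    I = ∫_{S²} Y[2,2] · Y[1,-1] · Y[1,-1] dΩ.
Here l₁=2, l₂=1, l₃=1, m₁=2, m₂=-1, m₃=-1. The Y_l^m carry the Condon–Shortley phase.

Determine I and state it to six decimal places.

m-sum 0 ✓  L=4 even ✓  1≤1≤3 ✓
Π(2lᵢ+1) = 5×3×3 = 45
triangle coeff Δ(2,1,1) = 1/30
Σ_t [1,1]: t=1:−1/1 = -1/1
(3j)²=2/15 [(2 1 1; 0 0 0)], sign=+1
Σ_t [0,0]: t=0:+1/4 = 1/4
(3j)²=1/5 [(2 1 1; 2 -1 -1)], sign=+1
⇒ 4πI² = 6/5
I = (+1)√(6/5/(4π)) = 0.30901936

0.309019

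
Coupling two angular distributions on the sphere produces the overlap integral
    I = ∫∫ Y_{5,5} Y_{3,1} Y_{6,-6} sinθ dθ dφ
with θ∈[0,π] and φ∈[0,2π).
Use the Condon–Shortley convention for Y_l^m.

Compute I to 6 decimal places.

-0.207001

Rules hold: Σm=0, L=14 even, 2≤6≤8.
N = 11·7·13 = 1001
Δ = 2!·8!·4!/15! = 1/675675
Racah Σ t=0..2: t=0:+1/8640 t=1:−1/2304 t=2:+1/8640 = -7/34560
⇒ 3j(5 3 6; 0 0 0)² = 7/429, sgn -1
Racah Σ t=0..0: t=0:+1/1935360 = 1/1935360
⇒ 3j(5 3 6; 5 1 -6)² = 3/91, sgn +1
4πI² = N·(3j₀)²·(3jₘ)² = 7/13
I = -1·√(0.538462/4π) = -0.20700098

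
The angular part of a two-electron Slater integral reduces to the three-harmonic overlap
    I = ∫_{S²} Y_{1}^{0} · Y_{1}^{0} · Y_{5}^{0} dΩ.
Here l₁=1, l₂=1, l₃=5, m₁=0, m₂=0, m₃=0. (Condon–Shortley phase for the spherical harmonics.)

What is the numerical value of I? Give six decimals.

l₃=5 ∉ [0,2] — triangle fails ⇒ I = 0

0.000000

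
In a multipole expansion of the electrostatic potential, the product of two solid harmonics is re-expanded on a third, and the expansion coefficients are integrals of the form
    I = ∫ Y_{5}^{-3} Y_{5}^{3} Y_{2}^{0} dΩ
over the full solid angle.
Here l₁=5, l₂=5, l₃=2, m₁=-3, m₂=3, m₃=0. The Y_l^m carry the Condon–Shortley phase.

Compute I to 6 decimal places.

m-sum 0 ✓  L=12 even ✓  0≤2≤10 ✓
Π(2lᵢ+1) = 11×11×5 = 605
triangle coeff Δ(5,5,2) = 1/38610
Σ_t [3,5]: t=3:−1/2880 t=4:+1/576 t=5:−1/2880 = 1/960
(3j)²=10/429 [(5 5 2; 0 0 0)], sign=+1
Σ_t [6,8]: t=6:+1/5760 t=7:−1/5040 t=8:+1/161280 = -1/53760
(3j)²=1/4290 [(5 5 2; -3 3 0)], sign=-1
⇒ 4πI² = 5/1521
I = (-1)√(5/1521/(4π)) = -0.01617393

-0.016174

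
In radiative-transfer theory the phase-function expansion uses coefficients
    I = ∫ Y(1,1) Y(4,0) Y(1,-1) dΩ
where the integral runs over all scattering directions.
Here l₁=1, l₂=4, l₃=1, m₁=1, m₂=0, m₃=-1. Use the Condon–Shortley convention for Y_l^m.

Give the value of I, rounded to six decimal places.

0.000000

triangle: need 3≤l₃≤5, have 1; I=0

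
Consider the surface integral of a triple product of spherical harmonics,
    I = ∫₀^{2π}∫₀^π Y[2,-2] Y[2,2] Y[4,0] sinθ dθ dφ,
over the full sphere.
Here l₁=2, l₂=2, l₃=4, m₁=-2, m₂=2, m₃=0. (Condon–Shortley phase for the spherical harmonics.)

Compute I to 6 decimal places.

0.040299

Rules hold: Σm=0, L=8 even, 0≤4≤4.
N = 5·5·9 = 225
Δ = 0!·4!·4!/9! = 1/630
Racah Σ t=0..0: t=0:+1/16 = 1/16
⇒ 3j(2 2 4; 0 0 0)² = 2/35, sgn +1
Racah Σ t=0..0: t=0:+1/576 = 1/576
⇒ 3j(2 2 4; -2 2 0)² = 1/630, sgn +1
4πI² = N·(3j₀)²·(3jₘ)² = 1/49
I = +1·√(0.0204082/4π) = 0.04029926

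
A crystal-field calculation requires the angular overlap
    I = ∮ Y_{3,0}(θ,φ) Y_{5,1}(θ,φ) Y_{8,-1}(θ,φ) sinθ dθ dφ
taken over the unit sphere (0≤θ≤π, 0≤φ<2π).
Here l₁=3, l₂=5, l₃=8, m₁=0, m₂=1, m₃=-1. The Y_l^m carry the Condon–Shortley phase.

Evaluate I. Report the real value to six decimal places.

Rules hold: Σm=0, L=16 even, 2≤8≤8.
N = 7·11·17 = 1309
Δ = 0!·6!·10!/17! = 1/136136
Racah Σ t=0..0: t=0:+1/518400 = 1/518400
⇒ 3j(3 5 8; 0 0 0)² = 56/2431, sgn +1
Racah Σ t=0..0: t=0:+1/622080 = 1/622080
⇒ 3j(3 5 8; 0 1 -1)² = 105/4862, sgn -1
4πI² = N·(3j₀)²·(3jₘ)² = 20580/31603
I = -1·√(0.651204/4π) = -0.22764263

-0.227643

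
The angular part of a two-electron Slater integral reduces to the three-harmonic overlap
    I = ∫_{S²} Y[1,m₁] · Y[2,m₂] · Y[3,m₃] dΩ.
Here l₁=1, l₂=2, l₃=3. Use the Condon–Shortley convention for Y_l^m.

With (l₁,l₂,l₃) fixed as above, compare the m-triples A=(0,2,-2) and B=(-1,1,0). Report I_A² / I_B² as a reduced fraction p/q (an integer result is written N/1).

l's match ⇒ only the (l;m) 3-j factors differ between A and B.
A: triangle coeff Δ(1,2,3) = 1/105; Σ_t [0,0]: t=0:+1/24 = 1/24; (3j)²=1/21 [(1 2 3; 0 2 -2)], sign=-1
B: triangle coeff Δ(1,2,3) = 1/105; Σ_t [0,0]: t=0:+1/12 = 1/12; (3j)²=1/35 [(1 2 3; -1 1 0)], sign=-1
I_A²/I_B² = (1/21)/(1/35) = 5/3

5/3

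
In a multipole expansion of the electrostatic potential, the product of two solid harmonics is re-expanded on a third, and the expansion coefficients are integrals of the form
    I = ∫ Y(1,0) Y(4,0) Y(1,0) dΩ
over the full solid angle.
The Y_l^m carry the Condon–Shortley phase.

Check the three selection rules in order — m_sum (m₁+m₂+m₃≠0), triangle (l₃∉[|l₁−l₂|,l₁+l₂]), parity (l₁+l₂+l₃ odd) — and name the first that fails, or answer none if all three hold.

m₁+m₂+m₃ = 0 + 0 + 0 = 0  ✓
triangle: |1−4|=3 ≤ l₃=1 ≤ 1+4=5  ✗
parity: l₁+l₂+l₃ = 6 is even

triangle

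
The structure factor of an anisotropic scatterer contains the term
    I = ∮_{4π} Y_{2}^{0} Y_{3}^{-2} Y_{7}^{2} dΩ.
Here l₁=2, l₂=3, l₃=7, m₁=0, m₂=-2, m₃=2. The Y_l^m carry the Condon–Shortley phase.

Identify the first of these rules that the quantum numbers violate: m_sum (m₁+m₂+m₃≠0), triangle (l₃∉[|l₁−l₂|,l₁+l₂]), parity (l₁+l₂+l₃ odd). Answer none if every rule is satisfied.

triangle

Σmᵢ = 0  ✓
l₃∈[|l₁−l₂|,l₁+l₂]=[1,5], have l₃=7  ✗
Σlᵢ = 12 ⇒ even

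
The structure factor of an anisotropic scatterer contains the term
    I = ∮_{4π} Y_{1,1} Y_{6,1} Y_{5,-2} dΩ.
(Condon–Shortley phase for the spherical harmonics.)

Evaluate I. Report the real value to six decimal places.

m-sum 0 ✓  L=12 even ✓  5≤5≤7 ✓
Π(2lᵢ+1) = 3×13×11 = 429
triangle coeff Δ(1,6,5) = 1/858
Σ_t [1,1]: t=1:−1/14400 = -1/14400
(3j)²=6/143 [(1 6 5; 0 0 0)], sign=+1
Σ_t [0,0]: t=0:+1/60480 = 1/60480
(3j)²=5/429 [(1 6 5; 1 1 -2)], sign=-1
⇒ 4πI² = 30/143
I = (-1)√(30/143/(4π)) = -0.12920749

-0.129207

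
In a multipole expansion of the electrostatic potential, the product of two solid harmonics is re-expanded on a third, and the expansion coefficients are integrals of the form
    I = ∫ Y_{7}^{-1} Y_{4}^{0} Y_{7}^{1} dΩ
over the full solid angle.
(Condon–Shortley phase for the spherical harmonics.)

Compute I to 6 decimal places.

Rules hold: Σm=0, L=18 even, 3≤7≤11.
N = 15·9·15 = 2025
Δ = 4!·10!·4!/19! = 1/58198140
Racah Σ t=0..4: t=0:+1/17418240 t=1:−1/622080 t=2:+1/230400 t=3:−1/622080 t=4:+1/17418240 = 1/806400
⇒ 3j(7 4 7; 0 0 0)² = 2268/230945, sgn -1
Racah Σ t=0..4: t=0:+1/46448640 t=1:−1/1088640 t=2:+1/276480 t=3:−1/518400 t=4:+1/9953280 = 23/25804800
⇒ 3j(7 4 7; -1 0 1)² = 42849/6466460, sgn +1
4πI² = N·(3j₀)²·(3jₘ)² = 281132289/2133423721
I = -1·√(0.131775/4π) = -0.10240281

-0.102403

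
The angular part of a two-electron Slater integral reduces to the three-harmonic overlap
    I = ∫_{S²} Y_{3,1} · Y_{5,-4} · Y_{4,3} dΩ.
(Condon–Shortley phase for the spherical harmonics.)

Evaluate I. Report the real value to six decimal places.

Checks pass: Σm=0; 12 even; l₃=4∈[2,8].
(2·3+1)(2·5+1)(2·4+1) = 693
Δ: 4! 2! 6! / 13! → 1/180180
sum: t=1:−1/576 t=2:+1/144 t=3:−1/576 = 1/288
3j²(3 5 4; 0 0 0) = Δ·Π!·Σ² = 20/1001  (sign +1)
sum: t=0:+1/5760 t=1:−1/4320 = -1/17280
3j²(3 5 4; 1 -4 3) = Δ·Π!·Σ² = 7/4290  (sign +1)
combine: 4πI² = 693·20/1001·7/4290 = 42/1859
take √, sign +1: I = 0.04240138

0.042401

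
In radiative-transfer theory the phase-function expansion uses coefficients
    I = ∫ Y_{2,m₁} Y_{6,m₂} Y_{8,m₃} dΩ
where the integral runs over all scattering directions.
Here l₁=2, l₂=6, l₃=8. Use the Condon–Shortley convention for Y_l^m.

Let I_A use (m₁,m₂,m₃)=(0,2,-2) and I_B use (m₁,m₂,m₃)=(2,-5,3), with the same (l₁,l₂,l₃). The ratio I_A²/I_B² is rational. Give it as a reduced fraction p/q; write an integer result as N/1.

l's match ⇒ only the (l;m) 3-j factors differ between A and B.
A: triangle coeff Δ(2,6,8) = 1/30940; Σ_t [0,0]: t=0:+1/3870720 = 1/3870720; (3j)²=135/6188 [(2 6 8; 0 2 -2)], sign=+1
B: triangle coeff Δ(2,6,8) = 1/30940; Σ_t [0,0]: t=0:+1/958003200 = 1/958003200; (3j)²=1/6188 [(2 6 8; 2 -5 3)], sign=-1
I_A²/I_B² = (135/6188)/(1/6188) = 135/1

135/1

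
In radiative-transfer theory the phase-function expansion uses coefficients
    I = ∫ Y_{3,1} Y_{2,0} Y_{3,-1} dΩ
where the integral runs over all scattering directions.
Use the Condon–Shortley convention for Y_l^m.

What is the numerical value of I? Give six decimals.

-0.126157

m-sum 0 ✓  L=8 even ✓  1≤3≤5 ✓
Π(2lᵢ+1) = 7×5×7 = 245
triangle coeff Δ(3,2,3) = 1/3780
Σ_t [0,2]: t=0:+1/24 t=1:−1/4 t=2:+1/24 = -1/6
(3j)²=4/105 [(3 2 3; 0 0 0)], sign=+1
Σ_t [0,2]: t=0:+1/16 t=1:−1/6 t=2:+1/96 = -3/32
(3j)²=3/140 [(3 2 3; 1 0 -1)], sign=-1
⇒ 4πI² = 1/5
I = (-1)√(1/5/(4π)) = -0.12615663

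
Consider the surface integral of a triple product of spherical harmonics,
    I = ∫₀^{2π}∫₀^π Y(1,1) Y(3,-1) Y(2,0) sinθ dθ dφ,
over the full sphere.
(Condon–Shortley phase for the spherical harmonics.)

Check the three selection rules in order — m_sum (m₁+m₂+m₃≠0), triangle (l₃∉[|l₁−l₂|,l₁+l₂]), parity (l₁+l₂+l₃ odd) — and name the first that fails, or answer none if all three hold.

Σmᵢ = 0  ✓
l₃∈[|l₁−l₂|,l₁+l₂]=[2,4], have l₃=2  ✓
Σlᵢ = 6 ⇒ even  ✓

none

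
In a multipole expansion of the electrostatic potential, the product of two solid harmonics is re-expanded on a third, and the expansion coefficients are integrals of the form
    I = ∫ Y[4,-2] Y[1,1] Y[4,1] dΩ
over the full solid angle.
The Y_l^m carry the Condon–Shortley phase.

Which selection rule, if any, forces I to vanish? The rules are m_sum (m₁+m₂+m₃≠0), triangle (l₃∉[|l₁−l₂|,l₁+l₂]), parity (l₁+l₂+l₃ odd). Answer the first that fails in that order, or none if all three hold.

azimuthal sum: -2 + 1 + 1 = 0  ✓
3 ≤ 4 ≤ 5 (triangle on l)  ✓
L = 4 + 1 + 4 = 9 (odd)  ✗

parity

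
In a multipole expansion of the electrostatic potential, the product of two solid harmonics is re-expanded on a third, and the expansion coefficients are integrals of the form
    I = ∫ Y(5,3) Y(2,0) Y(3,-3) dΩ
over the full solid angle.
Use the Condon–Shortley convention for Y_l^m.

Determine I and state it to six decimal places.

Checks pass: Σm=0; 10 even; l₃=3∈[3,7].
(2·5+1)(2·2+1)(2·3+1) = 385
Δ: 4! 6! 0! / 11! → 1/2310
sum: t=2:+1/144 = 1/144
3j²(5 2 3; 0 0 0) = Δ·Π!·Σ² = 10/231  (sign -1)
sum: t=2:+1/2880 = 1/2880
3j²(5 2 3; 3 0 -3) = Δ·Π!·Σ² = 2/165  (sign +1)
combine: 4πI² = 385·10/231·2/165 = 20/99
take √, sign -1: I = -0.12679218

-0.126792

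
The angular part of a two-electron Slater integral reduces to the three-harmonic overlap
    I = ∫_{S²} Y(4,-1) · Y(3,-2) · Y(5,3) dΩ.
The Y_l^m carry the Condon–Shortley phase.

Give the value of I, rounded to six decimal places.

m-sum 0 ✓  L=12 even ✓  1≤5≤7 ✓
Π(2lᵢ+1) = 9×7×11 = 693
triangle coeff Δ(4,3,5) = 1/180180
Σ_t [0,2]: t=0:+1/576 t=1:−1/144 t=2:+1/576 = -1/288
(3j)²=20/1001 [(4 3 5; 0 0 0)], sign=+1
Σ_t [0,1]: t=0:+1/1440 t=1:−1/1152 = -1/5760
(3j)²=1/858 [(4 3 5; -1 -2 3)], sign=-1
⇒ 4πI² = 30/1859
I = (-1)√(30/1859/(4π)) = -0.03583571

-0.035836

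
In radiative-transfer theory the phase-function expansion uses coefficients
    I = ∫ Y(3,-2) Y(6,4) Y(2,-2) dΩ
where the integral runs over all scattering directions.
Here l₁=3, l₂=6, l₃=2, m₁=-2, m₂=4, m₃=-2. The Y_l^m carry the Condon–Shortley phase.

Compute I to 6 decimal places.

0.000000

triangle: need 3≤l₃≤9, have 2; I=0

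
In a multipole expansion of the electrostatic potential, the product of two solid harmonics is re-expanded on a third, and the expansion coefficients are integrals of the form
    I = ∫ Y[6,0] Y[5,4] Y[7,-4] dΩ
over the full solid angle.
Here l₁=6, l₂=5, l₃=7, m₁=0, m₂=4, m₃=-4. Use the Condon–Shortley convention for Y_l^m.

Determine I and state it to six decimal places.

-0.050867

m-sum 0 ✓  L=18 even ✓  1≤7≤11 ✓
Π(2lᵢ+1) = 13×11×15 = 2145
triangle coeff Δ(6,5,7) = 1/174594420
Σ_t [0,4]: t=0:+1/4147200 t=1:−1/207360 t=2:+1/82944 t=3:−1/207360 t=4:+1/4147200 = 1/345600
(3j)²=420/46189 [(6 5 7; 0 0 0)], sign=-1
Σ_t [3,4]: t=3:−1/3110400 t=4:+1/4147200 = -1/12441600
(3j)²=7/4199 [(6 5 7; 0 4 -4)], sign=+1
⇒ 4πI² = 44100/1356277
I = (-1)√(44100/1356277/(4π)) = -0.05086747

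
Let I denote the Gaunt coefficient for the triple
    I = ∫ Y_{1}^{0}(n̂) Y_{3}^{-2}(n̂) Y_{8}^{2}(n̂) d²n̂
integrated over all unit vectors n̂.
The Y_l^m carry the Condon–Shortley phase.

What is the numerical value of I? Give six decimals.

l₃=8 ∉ [2,4] — triangle fails ⇒ I = 0

0.000000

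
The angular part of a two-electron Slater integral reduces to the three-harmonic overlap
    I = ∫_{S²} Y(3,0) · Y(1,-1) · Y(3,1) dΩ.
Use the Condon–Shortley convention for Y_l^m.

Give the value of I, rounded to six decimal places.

0.000000

l₁+l₂+l₃=7 is odd: 3j(l;000)=0 ⇒ I=0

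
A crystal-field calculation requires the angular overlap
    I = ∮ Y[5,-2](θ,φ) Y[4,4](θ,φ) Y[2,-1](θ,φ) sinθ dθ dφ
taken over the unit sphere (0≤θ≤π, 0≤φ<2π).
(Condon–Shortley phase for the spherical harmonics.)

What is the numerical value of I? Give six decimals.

Σmᵢ = 1 ≠ 0, so the φ-integral vanishes; I = 0

0.000000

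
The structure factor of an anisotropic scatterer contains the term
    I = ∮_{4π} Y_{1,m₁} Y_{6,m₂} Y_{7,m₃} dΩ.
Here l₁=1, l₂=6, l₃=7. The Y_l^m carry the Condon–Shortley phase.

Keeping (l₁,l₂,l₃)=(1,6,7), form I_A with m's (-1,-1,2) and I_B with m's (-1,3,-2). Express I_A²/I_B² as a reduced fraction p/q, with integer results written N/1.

18/5

Same 1,6,7: normalisation and zero-m 3j drop out of the ratio.
A: Δ: 0! 2! 12! / 15! → 1/1365; sum: t=0:+1/1209600 = 1/1209600; 3j²(1 6 7; -1 -1 2) = Δ·Π!·Σ² = 12/455  (sign -1)
B: Δ: 0! 2! 12! / 15! → 1/1365; sum: t=0:+1/4354560 = 1/4354560; 3j²(1 6 7; -1 3 -2) = Δ·Π!·Σ² = 2/273  (sign -1)
I_A²/I_B² = (12/455)/(2/273) = 18/5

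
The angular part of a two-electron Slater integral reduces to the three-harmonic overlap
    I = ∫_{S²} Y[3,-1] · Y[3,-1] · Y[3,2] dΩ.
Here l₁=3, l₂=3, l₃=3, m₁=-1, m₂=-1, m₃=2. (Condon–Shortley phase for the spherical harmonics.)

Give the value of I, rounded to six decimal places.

l₁+l₂+l₃=9 is odd: 3j(l;000)=0 ⇒ I=0

0.000000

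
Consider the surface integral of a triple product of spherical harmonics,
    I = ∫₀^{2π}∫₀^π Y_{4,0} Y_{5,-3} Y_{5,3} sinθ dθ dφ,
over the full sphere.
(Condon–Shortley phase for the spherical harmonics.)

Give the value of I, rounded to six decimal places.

0.130198

Rules hold: Σm=0, L=14 even, 1≤5≤9.
N = 9·11·11 = 1089
Δ = 4!·4!·6!/15! = 1/3153150
Racah Σ t=0..4: t=0:+1/69120 t=1:−1/1728 t=2:+1/576 t=3:−1/1728 t=4:+1/69120 = 7/11520
⇒ 3j(4 5 5; 0 0 0)² = 2/143, sgn -1
Racah Σ t=0..2: t=0:+1/27648 t=1:−1/4320 t=2:+1/11520 = -1/9216
⇒ 3j(4 5 5; 0 -3 3)² = 2/143, sgn -1
4πI² = N·(3j₀)²·(3jₘ)² = 36/169
I = +1·√(0.213018/4π) = 0.13019760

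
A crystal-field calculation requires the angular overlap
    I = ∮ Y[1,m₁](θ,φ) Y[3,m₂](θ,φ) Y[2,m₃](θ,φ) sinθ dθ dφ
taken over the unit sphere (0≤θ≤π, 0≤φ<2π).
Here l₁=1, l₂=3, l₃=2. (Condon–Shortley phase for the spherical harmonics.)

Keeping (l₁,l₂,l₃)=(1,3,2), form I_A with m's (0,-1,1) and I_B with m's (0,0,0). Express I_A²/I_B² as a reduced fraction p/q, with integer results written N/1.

8/9

Shared (l₁,l₂,l₃)=(1,3,2): N and (l;000)² cancel in I_A²/I_B².
A: Δ = 2!·0!·4!/7! = 1/105; Racah Σ t=1..1: t=1:−1/6 = -1/6; ⇒ 3j(1 3 2; 0 -1 1)² = 8/105, sgn +1
B: Δ = 2!·0!·4!/7! = 1/105; Racah Σ t=1..1: t=1:−1/4 = -1/4; ⇒ 3j(1 3 2; 0 0 0)² = 3/35, sgn -1
I_A²/I_B² = (8/105)/(3/35) = 8/9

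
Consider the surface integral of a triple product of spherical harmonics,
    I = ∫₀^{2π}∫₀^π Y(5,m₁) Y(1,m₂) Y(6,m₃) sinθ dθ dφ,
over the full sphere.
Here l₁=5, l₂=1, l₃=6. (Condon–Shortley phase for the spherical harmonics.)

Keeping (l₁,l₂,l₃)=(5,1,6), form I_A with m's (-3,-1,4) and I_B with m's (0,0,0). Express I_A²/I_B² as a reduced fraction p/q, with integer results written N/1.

5/4

l's match ⇒ only the (l;m) 3-j factors differ between A and B.
A: triangle coeff Δ(5,1,6) = 1/858; Σ_t [0,0]: t=0:+1/161280 = 1/161280; (3j)²=15/286 [(5 1 6; -3 -1 4)], sign=+1
B: triangle coeff Δ(5,1,6) = 1/858; Σ_t [0,0]: t=0:+1/14400 = 1/14400; (3j)²=6/143 [(5 1 6; 0 0 0)], sign=+1
I_A²/I_B² = (15/286)/(6/143) = 5/4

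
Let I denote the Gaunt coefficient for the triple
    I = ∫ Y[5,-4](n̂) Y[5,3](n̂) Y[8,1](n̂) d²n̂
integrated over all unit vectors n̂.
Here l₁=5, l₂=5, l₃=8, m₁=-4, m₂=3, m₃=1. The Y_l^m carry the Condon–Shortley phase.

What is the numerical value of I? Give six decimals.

0.100827

Rules hold: Σm=0, L=18 even, 0≤8≤10.
N = 11·11·17 = 2057
Δ = 2!·8!·8!/19! = 1/37413090
Racah Σ t=0..2: t=0:+1/1036800 t=1:−1/331776 t=2:+1/1036800 = -1/921600
⇒ 3j(5 5 8; 0 0 0)² = 490/46189, sgn -1
Racah Σ t=1..2: t=1:−1/203212800 t=2:+1/14515200 = 13/203212800
⇒ 3j(5 5 8; -4 3 1)² = 104/17765, sgn -1
4πI² = N·(3j₀)²·(3jₘ)² = 784/6137
I = +1·√(0.12775/4π) = 0.10082658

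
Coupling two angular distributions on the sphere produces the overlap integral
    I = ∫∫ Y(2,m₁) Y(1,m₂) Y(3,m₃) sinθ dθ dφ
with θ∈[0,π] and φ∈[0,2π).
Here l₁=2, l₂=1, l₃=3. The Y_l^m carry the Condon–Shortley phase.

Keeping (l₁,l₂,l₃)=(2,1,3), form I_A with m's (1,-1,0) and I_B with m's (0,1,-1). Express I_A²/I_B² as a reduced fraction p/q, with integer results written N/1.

1/2

Shared (l₁,l₂,l₃)=(2,1,3): N and (l;000)² cancel in I_A²/I_B².
A: Δ = 0!·4!·2!/7! = 1/105; Racah Σ t=0..0: t=0:+1/12 = 1/12; ⇒ 3j(2 1 3; 1 -1 0)² = 1/35, sgn -1
B: Δ = 0!·4!·2!/7! = 1/105; Racah Σ t=0..0: t=0:+1/8 = 1/8; ⇒ 3j(2 1 3; 0 1 -1)² = 2/35, sgn +1
I_A²/I_B² = (1/35)/(2/35) = 1/2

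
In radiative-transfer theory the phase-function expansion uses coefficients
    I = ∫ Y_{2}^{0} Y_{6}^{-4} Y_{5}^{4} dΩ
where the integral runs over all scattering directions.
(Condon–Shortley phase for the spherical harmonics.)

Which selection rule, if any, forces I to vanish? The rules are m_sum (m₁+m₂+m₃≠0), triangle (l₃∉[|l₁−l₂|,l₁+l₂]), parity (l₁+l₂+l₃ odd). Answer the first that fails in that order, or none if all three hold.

parity

Σmᵢ = 0  ✓
l₃∈[|l₁−l₂|,l₁+l₂]=[4,8], have l₃=5  ✓
Σlᵢ = 13 ⇒ odd  ✗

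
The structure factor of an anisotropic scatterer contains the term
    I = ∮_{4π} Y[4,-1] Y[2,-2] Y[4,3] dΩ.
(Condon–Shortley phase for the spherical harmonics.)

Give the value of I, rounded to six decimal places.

Checks pass: Σm=0; 10 even; l₃=4∈[2,6].
(2·4+1)(2·2+1)(2·4+1) = 405
Δ: 2! 6! 2! / 11! → 1/13860
sum: t=0:+1/192 t=1:−1/36 t=2:+1/192 = -5/288
3j²(4 2 4; 0 0 0) = Δ·Π!·Σ² = 20/693  (sign -1)
sum: t=0:+1/480 = 1/480
3j²(4 2 4; -1 -2 3) = Δ·Π!·Σ² = 3/110  (sign -1)
combine: 4πI² = 405·20/693·3/110 = 270/847
take √, sign +1: I = 0.15927046

0.159270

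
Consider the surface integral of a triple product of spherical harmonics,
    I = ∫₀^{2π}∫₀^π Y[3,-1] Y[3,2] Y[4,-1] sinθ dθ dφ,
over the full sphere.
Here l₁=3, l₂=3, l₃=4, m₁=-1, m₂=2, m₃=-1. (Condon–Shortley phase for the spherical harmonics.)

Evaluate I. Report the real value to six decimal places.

0.145070

m-sum 0 ✓  L=10 even ✓  0≤4≤6 ✓
Π(2lᵢ+1) = 7×7×9 = 441
triangle coeff Δ(3,3,4) = 1/34650
Σ_t [0,2]: t=0:+1/72 t=1:−1/16 t=2:+1/72 = -5/144
(3j)²=2/77 [(3 3 4; 0 0 0)], sign=-1
Σ_t [1,2]: t=1:−1/144 t=2:+1/48 = 1/72
(3j)²=16/693 [(3 3 4; -1 2 -1)], sign=-1
⇒ 4πI² = 32/121
I = (+1)√(32/121/(4π)) = 0.14506992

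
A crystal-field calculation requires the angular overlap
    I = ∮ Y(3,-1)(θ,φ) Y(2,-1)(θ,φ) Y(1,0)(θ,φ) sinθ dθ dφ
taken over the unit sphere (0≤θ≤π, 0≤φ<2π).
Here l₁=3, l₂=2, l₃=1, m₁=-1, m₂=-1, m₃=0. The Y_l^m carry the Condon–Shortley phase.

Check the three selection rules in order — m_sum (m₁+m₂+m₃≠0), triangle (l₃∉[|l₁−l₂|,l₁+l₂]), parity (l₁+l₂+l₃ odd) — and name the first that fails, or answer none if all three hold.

azimuthal sum: -1 − 1 + 0 = -2  ✗
1 ≤ 1 ≤ 5 (triangle on l)
L = 3 + 2 + 1 = 6 (even)

m_sum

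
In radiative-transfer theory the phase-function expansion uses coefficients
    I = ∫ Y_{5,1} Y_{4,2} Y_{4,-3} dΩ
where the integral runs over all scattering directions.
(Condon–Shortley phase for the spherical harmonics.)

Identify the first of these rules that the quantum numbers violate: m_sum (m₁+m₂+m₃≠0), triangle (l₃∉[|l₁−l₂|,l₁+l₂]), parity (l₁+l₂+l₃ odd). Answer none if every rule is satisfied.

parity

azimuthal sum: 1 + 2 − 3 = 0  ✓
1 ≤ 4 ≤ 9 (triangle on l)  ✓
L = 5 + 4 + 4 = 13 (odd)  ✗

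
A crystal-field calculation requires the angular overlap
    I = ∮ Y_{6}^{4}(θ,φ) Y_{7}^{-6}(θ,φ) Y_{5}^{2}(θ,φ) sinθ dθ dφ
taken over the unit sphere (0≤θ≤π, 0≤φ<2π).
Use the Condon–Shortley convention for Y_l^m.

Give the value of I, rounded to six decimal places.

Checks pass: Σm=0; 18 even; l₃=5∈[1,13].
(2·6+1)(2·7+1)(2·5+1) = 2145
Δ: 8! 4! 6! / 19! → 1/174594420
sum: t=2:+1/4147200 t=3:−1/207360 t=4:+1/82944 t=5:−1/207360 t=6:+1/4147200 = 1/345600
3j²(6 7 5; 0 0 0) = Δ·Π!·Σ² = 420/46189  (sign -1)
sum: t=0:+1/19353600 t=1:−1/21772800 = 1/174182400
3j²(6 7 5; 4 -6 2) = Δ·Π!·Σ² = 1/3876  (sign -1)
combine: 4πI² = 2145·420/46189·1/3876 = 525/104329
take √, sign +1: I = 0.02001116

0.020011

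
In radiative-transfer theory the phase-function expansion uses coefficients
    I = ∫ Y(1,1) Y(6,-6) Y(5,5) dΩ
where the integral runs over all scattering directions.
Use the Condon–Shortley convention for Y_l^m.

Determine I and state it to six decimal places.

Checks pass: Σm=0; 12 even; l₃=5∈[5,7].
(2·1+1)(2·6+1)(2·5+1) = 429
Δ: 2! 0! 10! / 13! → 1/858
sum: t=1:−1/14400 = -1/14400
3j²(1 6 5; 0 0 0) = Δ·Π!·Σ² = 6/143  (sign +1)
sum: t=0:+1/7257600 = 1/7257600
3j²(1 6 5; 1 -6 5) = Δ·Π!·Σ² = 1/13  (sign +1)
combine: 4πI² = 429·6/143·1/13 = 18/13
take √, sign +1: I = 0.33194004

0.331940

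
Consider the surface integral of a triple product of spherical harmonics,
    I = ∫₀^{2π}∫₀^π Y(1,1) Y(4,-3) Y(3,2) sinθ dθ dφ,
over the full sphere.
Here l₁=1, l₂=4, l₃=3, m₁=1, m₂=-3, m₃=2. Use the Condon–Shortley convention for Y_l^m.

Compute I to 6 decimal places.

-0.282095

m-sum 0 ✓  L=8 even ✓  3≤3≤5 ✓
Π(2lᵢ+1) = 3×9×7 = 189
triangle coeff Δ(1,4,3) = 1/252
Σ_t [1,1]: t=1:−1/36 = -1/36
(3j)²=4/63 [(1 4 3; 0 0 0)], sign=+1
Σ_t [0,0]: t=0:+1/240 = 1/240
(3j)²=1/12 [(1 4 3; 1 -3 2)], sign=-1
⇒ 4πI² = 1/1
I = (-1)√(1/1/(4π)) = -0.28209479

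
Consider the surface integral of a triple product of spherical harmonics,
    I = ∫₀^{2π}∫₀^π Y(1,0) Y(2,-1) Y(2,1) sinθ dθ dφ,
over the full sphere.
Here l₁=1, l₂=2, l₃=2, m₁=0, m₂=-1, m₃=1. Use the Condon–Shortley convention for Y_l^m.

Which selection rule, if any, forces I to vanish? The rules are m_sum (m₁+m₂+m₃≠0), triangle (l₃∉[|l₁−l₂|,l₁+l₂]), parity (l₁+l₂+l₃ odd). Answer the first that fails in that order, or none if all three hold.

parity

m₁+m₂+m₃ = 0 − 1 + 1 = 0  ✓
triangle: |1−2|=1 ≤ l₃=2 ≤ 1+2=3  ✓
parity: l₁+l₂+l₃ = 5 is odd  ✗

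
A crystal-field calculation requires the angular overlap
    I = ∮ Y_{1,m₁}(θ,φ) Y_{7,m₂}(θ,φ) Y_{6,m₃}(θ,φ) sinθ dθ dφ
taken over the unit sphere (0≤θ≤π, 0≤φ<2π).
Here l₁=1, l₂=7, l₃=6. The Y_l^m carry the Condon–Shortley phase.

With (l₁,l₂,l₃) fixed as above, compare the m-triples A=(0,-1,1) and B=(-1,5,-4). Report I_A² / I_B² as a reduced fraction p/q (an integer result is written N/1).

Shared (l₁,l₂,l₃)=(1,7,6): N and (l;000)² cancel in I_A²/I_B².
A: Δ = 2!·0!·12!/15! = 1/1365; Racah Σ t=1..1: t=1:−1/604800 = -1/604800; ⇒ 3j(1 7 6; 0 -1 1)² = 16/455, sgn +1
B: Δ = 2!·0!·12!/15! = 1/1365; Racah Σ t=2..2: t=2:+1/14515200 = 1/14515200; ⇒ 3j(1 7 6; -1 5 -4)² = 22/455, sgn +1
I_A²/I_B² = (16/455)/(22/455) = 8/11

8/11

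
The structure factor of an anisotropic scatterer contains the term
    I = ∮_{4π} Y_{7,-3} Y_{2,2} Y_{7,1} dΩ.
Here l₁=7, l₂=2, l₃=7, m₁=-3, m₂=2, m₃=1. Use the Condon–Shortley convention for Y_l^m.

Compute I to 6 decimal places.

0.181642

Rules hold: Σm=0, L=16 even, 5≤7≤9.
N = 15·5·15 = 1125
Δ = 2!·12!·2!/17! = 1/185640
Racah Σ t=0..2: t=0:+1/2419200 t=1:−1/518400 t=2:+1/2419200 = -1/907200
⇒ 3j(7 2 7; 0 0 0)² = 56/3315, sgn +1
Racah Σ t=2..2: t=2:+1/3870720 = 1/3870720
⇒ 3j(7 2 7; -3 2 1)² = 135/6188, sgn +1
4πI² = N·(3j₀)²·(3jₘ)² = 20250/48841
I = +1·√(0.414611/4π) = 0.18164160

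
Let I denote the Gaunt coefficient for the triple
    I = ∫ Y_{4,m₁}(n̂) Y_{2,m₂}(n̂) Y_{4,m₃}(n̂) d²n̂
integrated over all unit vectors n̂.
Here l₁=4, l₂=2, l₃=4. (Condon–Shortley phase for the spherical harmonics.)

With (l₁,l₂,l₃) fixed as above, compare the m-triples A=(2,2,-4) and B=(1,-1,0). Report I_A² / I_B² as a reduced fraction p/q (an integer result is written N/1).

l's match ⇒ only the (l;m) 3-j factors differ between A and B.
A: triangle coeff Δ(4,2,4) = 1/13860; Σ_t [2,2]: t=2:+1/2880 = 1/2880; (3j)²=2/165 [(4 2 4; 2 2 -4)], sign=+1
B: triangle coeff Δ(4,2,4) = 1/13860; Σ_t [0,1]: t=0:+1/72 t=1:−1/96 = 1/288; (3j)²=1/462 [(4 2 4; 1 -1 0)], sign=+1
I_A²/I_B² = (2/165)/(1/462) = 28/5

28/5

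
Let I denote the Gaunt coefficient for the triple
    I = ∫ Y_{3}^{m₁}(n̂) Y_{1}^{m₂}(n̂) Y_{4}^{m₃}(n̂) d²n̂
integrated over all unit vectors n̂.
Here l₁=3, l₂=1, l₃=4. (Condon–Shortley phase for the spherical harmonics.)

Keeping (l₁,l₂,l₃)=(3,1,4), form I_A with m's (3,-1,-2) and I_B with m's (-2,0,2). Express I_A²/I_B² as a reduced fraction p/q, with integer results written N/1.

Shared (l₁,l₂,l₃)=(3,1,4): N and (l;000)² cancel in I_A²/I_B².
A: Δ = 0!·6!·2!/9! = 1/252; Racah Σ t=0..0: t=0:+1/1440 = 1/1440; ⇒ 3j(3 1 4; 3 -1 -2)² = 1/252, sgn +1
B: Δ = 0!·6!·2!/9! = 1/252; Racah Σ t=0..0: t=0:+1/120 = 1/120; ⇒ 3j(3 1 4; -2 0 2)² = 1/21, sgn +1
I_A²/I_B² = (1/252)/(1/21) = 1/12

1/12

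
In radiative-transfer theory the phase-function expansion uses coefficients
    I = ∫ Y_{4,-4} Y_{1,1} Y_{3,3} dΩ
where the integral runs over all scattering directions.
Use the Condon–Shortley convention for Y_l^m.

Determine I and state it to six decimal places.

Checks pass: Σm=0; 8 even; l₃=3∈[3,5].
(2·4+1)(2·1+1)(2·3+1) = 189
Δ: 2! 6! 0! / 9! → 1/252
sum: t=1:−1/36 = -1/36
3j²(4 1 3; 0 0 0) = Δ·Π!·Σ² = 4/63  (sign +1)
sum: t=2:+1/1440 = 1/1440
3j²(4 1 3; -4 1 3) = Δ·Π!·Σ² = 1/9  (sign +1)
combine: 4πI² = 189·4/63·1/9 = 4/3
take √, sign +1: I = 0.32573501

0.325735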